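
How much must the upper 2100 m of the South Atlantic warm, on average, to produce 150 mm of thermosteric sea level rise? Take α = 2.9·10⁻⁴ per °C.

0.25 K

ΔT = Δh/(αH) = 0.15 / (2.9×10⁻⁴ × 2100) ≈ 0.2463 K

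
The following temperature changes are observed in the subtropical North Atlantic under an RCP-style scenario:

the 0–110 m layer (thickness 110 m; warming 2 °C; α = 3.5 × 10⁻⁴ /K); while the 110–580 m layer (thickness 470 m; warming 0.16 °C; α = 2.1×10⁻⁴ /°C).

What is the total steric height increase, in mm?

Δh ≈ 92.8 mm

0–110 m: 3.5×10⁻⁴ × 110 × 2 = 0.07700 m
Layer 2: 470 × 2.1×10⁻⁴ × 0.16 = 0.015792 m
Δh = 0.07700 + 0.015792 = 0.092792 m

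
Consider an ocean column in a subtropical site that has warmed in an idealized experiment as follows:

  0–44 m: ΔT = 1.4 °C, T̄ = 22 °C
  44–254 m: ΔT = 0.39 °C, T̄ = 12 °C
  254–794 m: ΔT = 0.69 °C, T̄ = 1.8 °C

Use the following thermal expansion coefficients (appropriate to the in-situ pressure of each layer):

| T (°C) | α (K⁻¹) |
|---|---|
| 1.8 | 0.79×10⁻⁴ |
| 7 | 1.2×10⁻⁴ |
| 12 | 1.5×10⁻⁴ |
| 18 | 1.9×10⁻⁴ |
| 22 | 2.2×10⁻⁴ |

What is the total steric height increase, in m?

0.0553 m

Layer 1 at 22 °C → α = 2.2×10⁻⁴ K⁻¹
Layer 2 at 12 °C → α = 1.5×10⁻⁴ K⁻¹
Layer 3 at 1.8 °C → α = 0.79×10⁻⁴ K⁻¹
Layer 1: 2.2×10⁻⁴ × 1.4 × 44 = 0.013552 m
1.5×10⁻⁴ × 0.39 × 210 = 0.012285 m
Layer 3: 0.69 × 0.79×10⁻⁴ × 540 = 0.0294354 m
Δh = 0.013552 + 0.012285 + 0.0294354 = 0.0552724 m ≈ 0.0553 m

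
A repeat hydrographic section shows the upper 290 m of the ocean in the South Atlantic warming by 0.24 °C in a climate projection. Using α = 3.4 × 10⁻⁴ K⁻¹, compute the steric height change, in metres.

Δh = αΔT·H = 3.4×10⁻⁴ × 0.24 × 290 = 0.023664 m

Δh = 0.0237 m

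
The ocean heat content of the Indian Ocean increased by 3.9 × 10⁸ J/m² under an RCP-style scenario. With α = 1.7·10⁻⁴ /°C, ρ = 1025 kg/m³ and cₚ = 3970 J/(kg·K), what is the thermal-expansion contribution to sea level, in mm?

16.3 mm of thermosteric rise

Δh = αQ/(ρcₚ) = 1.7×10⁻⁴ × 3.9×10⁸ / (1025 × 3970) ≈ 0.016293 m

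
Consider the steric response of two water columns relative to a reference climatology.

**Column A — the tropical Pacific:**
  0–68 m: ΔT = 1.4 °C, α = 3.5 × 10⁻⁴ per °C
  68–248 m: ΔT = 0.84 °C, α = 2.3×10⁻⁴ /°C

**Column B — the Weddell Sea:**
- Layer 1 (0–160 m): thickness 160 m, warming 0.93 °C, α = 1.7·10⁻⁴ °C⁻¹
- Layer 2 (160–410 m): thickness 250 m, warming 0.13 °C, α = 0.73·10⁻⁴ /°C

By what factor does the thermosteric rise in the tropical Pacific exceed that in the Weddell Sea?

A Layer 1: 1.4 × 68 × 3.5×10⁻⁴ = 0.03332 m
A 68–248 m: 180 × 0.84 × 2.3×10⁻⁴ = 0.034776 m
A total: 0.068096 m
B 0–160 m: 1.7×10⁻⁴ × 0.93 × 160 = 0.025296 m
B 160–410 m: 0.73×10⁻⁴ × 0.13 × 250 = 0.0023725 m
B total: 0.0276685 m
Ratio: 0.068096 / 0.0276685 ≈ 2.461

≈ 2.46×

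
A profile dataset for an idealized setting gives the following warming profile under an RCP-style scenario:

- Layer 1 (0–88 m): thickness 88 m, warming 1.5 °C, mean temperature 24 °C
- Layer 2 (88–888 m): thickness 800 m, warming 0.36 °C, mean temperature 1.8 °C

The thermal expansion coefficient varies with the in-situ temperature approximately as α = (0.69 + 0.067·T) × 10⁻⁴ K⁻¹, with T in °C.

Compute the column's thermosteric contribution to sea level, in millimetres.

Layer 1: α = (0.69 + 0.067×24)×10⁻⁴ = 2.298×10⁻⁴ K⁻¹
Layer 2: α = (0.69 + 0.067×1.8)×10⁻⁴ = 0.8106×10⁻⁴ K⁻¹
2.298×10⁻⁴ × 88 × 1.5 = 0.0303336 m
0.36 × 0.8106×10⁻⁴ × 800 = 0.02334528 m
Δh = 0.0303336 + 0.02334528 = 0.05367888 m ≈ 53.7 mm

Δh ≈ 53.7 mm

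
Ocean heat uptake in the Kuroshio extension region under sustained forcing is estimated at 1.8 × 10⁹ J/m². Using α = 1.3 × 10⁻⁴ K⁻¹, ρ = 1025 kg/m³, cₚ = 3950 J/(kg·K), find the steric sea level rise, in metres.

Δh = αQ/(ρcₚ) = 1.3×10⁻⁴ × 1.8×10⁹ / (1025 × 3950) ≈ 0.057796 m

Δh ≈ 0.0578 m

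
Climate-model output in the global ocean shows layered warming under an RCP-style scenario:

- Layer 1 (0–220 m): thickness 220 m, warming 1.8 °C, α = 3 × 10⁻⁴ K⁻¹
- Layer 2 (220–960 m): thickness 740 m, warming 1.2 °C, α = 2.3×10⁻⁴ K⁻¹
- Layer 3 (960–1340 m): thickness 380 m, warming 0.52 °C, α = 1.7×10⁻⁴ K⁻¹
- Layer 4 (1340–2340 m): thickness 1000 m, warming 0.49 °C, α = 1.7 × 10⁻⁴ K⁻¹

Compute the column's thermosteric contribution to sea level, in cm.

44.0 cm

Layer 1: 220 × 1.8 × 3×10⁻⁴ = 0.11880 m
1.2 × 2.3×10⁻⁴ × 740 = 0.20424 m
1.7×10⁻⁴ × 380 × 0.52 = 0.033592 m
1340–2340 m: 1000 × 1.7×10⁻⁴ × 0.49 = 0.08330 m
Δh = 0.11880 + 0.20424 + 0.033592 + 0.08330 = 0.439932 m ≈ 44.0 cm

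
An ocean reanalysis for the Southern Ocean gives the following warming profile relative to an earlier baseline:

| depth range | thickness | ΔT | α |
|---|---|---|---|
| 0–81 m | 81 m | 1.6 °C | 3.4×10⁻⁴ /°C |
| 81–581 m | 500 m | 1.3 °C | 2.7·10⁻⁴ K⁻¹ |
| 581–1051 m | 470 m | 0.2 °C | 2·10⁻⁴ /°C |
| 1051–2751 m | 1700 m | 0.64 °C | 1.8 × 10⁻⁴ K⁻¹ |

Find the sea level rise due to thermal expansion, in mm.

Layer 1: 1.6 × 3.4×10⁻⁴ × 81 = 0.044064 m
500 × 1.3 × 2.7×10⁻⁴ = 0.17550 m
0.2 × 470 × 2×10⁻⁴ = 0.01880 m
1051–2751 m: 1.8×10⁻⁴ × 1700 × 0.64 = 0.19584 m
Δh = 0.044064 + 0.17550 + 0.01880 + 0.19584 = 0.434204 m ≈ 434 mm

434 mm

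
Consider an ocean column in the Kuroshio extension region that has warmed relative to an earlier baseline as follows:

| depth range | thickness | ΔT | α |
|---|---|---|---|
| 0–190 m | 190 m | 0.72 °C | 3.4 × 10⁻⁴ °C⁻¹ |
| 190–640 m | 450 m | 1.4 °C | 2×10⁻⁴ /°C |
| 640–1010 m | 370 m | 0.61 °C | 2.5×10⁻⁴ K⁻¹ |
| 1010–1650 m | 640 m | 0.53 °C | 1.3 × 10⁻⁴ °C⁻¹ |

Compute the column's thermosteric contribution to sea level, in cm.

Δh ≈ 27 cm

Layer 1: 3.4×10⁻⁴ × 0.72 × 190 = 0.046512 m
1.4 × 450 × 2×10⁻⁴ = 0.12600 m
640–1010 m: 370 × 0.61 × 2.5×10⁻⁴ = 0.056425 m
Layer 4: 0.53 × 640 × 1.3×10⁻⁴ = 0.044096 m
Δh = 0.046512 + 0.12600 + 0.056425 + 0.044096 = 0.273033 m ≈ 27 cm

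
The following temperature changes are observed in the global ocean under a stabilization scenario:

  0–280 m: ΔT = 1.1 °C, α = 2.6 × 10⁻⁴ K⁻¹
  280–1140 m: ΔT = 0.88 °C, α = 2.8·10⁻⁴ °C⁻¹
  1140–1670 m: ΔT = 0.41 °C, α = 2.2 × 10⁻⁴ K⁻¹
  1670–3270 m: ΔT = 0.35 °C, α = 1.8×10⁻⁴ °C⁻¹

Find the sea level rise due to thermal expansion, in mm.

about 440 mm

0–280 m: 280 × 2.6×10⁻⁴ × 1.1 = 0.08008 m
0.88 × 860 × 2.8×10⁻⁴ = 0.211904 m
2.2×10⁻⁴ × 530 × 0.41 = 0.047806 m
0.35 × 1.8×10⁻⁴ × 1600 = 0.10080 m
Δh = 0.08008 + 0.211904 + 0.047806 + 0.10080 = 0.44059 m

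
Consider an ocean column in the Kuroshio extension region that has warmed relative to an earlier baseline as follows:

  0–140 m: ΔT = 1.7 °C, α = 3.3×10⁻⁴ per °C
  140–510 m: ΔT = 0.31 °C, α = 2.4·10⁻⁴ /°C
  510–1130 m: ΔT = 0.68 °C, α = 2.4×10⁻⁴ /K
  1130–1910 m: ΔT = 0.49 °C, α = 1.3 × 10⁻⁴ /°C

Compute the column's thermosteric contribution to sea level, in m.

about 0.26 m

3.3×10⁻⁴ × 140 × 1.7 = 0.07854 m
140–510 m: 0.31 × 370 × 2.4×10⁻⁴ = 0.027528 m
620 × 0.68 × 2.4×10⁻⁴ = 0.101184 m
780 × 1.3×10⁻⁴ × 0.49 = 0.049686 m
Δh = 0.07854 + 0.027528 + 0.101184 + 0.049686 = 0.256938 m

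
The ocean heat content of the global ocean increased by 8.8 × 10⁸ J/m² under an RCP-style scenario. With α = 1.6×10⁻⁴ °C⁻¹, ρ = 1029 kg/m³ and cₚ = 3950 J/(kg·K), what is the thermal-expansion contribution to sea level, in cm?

Δh = 3.46 cm

Δh = αQ/(ρcₚ) = 1.6×10⁻⁴ × 8.8×10⁸ / (1029 × 3950) ≈ 0.034641 m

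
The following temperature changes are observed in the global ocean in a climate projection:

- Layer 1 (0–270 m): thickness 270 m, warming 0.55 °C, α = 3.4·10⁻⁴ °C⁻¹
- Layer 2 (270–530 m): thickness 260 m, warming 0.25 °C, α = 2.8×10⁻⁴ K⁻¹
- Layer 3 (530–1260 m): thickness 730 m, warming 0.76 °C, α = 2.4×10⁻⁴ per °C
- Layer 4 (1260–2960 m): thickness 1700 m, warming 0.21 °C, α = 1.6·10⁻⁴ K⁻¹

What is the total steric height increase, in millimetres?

Layer 1: 3.4×10⁻⁴ × 270 × 0.55 = 0.05049 m
270–530 m: 0.25 × 260 × 2.8×10⁻⁴ = 0.01820 m
2.4×10⁻⁴ × 730 × 0.76 = 0.133152 m
0.21 × 1700 × 1.6×10⁻⁴ = 0.05712 m
Δh = 0.05049 + 0.01820 + 0.133152 + 0.05712 = 0.258962 m

Δh ≈ 259 mm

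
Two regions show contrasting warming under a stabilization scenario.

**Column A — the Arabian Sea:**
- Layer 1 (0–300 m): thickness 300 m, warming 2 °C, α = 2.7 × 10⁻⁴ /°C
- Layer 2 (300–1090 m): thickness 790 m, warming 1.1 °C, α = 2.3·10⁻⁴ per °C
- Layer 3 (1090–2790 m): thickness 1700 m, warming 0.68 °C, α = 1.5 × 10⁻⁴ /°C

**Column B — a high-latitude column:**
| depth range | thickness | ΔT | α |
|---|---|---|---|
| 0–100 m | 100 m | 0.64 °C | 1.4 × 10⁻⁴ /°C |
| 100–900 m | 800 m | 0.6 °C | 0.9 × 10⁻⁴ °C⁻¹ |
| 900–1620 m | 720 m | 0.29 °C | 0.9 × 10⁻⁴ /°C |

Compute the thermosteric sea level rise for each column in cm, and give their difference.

A: 53.5 cm; B: 7.10 cm; difference 46.4 cm

A Layer 1: 2.7×10⁻⁴ × 2 × 300 = 0.16200 m
A Layer 2: 2.3×10⁻⁴ × 1.1 × 790 = 0.19987 m
A 1700 × 0.68 × 1.5×10⁻⁴ = 0.17340 m
A total: 0.53527 m
B 0–100 m: 100 × 1.4×10⁻⁴ × 0.64 = 0.00896 m
B 100–900 m: 0.9×10⁻⁴ × 800 × 0.6 = 0.04320 m
B 0.29 × 0.9×10⁻⁴ × 720 = 0.018792 m
B total: 0.070952 m
Difference: 0.53527 − 0.070952 = 0.464318 m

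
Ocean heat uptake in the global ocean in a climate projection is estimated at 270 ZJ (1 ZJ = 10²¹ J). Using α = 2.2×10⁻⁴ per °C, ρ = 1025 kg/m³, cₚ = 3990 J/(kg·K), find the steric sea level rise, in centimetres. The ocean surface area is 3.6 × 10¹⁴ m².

4.0 cm of thermosteric rise

Per unit area: Q = 270×10²¹ / (3.6×10¹⁴) = 7.5×10⁸ J/m²
Δh = αQ/(ρcₚ) = 2.2×10⁻⁴ × 7.5×10⁸ / (1025 × 3990) ≈ 0.040345 m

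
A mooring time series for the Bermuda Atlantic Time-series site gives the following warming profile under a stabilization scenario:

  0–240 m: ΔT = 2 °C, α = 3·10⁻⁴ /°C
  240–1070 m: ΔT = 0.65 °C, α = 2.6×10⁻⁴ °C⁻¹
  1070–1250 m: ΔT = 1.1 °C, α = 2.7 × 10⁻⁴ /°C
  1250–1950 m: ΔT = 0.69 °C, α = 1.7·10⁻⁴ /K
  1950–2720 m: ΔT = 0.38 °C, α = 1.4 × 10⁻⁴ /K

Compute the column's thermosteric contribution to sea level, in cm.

2 × 3×10⁻⁴ × 240 = 0.14400 m
Layer 2: 830 × 2.6×10⁻⁴ × 0.65 = 0.14027 m
Layer 3: 1.1 × 2.7×10⁻⁴ × 180 = 0.05346 m
700 × 0.69 × 1.7×10⁻⁴ = 0.08211 m
1950–2720 m: 0.38 × 770 × 1.4×10⁻⁴ = 0.040964 m
Δh = 0.14400 + 0.14027 + 0.05346 + 0.08211 + 0.040964 = 0.460804 m ≈ 46.1 cm

46.1 cm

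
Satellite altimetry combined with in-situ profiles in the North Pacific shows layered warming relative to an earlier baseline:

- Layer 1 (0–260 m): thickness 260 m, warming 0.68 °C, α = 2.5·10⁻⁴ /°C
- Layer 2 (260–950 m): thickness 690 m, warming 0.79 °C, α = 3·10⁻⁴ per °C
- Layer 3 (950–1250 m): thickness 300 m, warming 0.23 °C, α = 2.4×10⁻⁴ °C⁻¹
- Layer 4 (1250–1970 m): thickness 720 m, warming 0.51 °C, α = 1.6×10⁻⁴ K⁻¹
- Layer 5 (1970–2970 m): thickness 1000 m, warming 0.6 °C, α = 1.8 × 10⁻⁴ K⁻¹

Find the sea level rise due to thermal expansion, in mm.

Δh = 391 mm

0–260 m: 260 × 0.68 × 2.5×10⁻⁴ = 0.04420 m
260–950 m: 0.79 × 3×10⁻⁴ × 690 = 0.16353 m
300 × 0.23 × 2.4×10⁻⁴ = 0.01656 m
720 × 1.6×10⁻⁴ × 0.51 = 0.058752 m
1970–2970 m: 1000 × 0.6 × 1.8×10⁻⁴ = 0.10800 m
Δh = 0.04420 + 0.16353 + 0.01656 + 0.058752 + 0.10800 = 0.391042 m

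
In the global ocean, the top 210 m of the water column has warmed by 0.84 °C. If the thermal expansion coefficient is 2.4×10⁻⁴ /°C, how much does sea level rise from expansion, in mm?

Δh = αΔT·H = 2.4×10⁻⁴ × 0.84 × 210 = 0.042336 m

about 42.3 mm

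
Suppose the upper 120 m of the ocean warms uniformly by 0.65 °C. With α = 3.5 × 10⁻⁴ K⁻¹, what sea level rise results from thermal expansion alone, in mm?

Δh ≈ 27.3 mm

Δh = αΔT·H = 3.5×10⁻⁴ × 0.65 × 120 = 0.02730 m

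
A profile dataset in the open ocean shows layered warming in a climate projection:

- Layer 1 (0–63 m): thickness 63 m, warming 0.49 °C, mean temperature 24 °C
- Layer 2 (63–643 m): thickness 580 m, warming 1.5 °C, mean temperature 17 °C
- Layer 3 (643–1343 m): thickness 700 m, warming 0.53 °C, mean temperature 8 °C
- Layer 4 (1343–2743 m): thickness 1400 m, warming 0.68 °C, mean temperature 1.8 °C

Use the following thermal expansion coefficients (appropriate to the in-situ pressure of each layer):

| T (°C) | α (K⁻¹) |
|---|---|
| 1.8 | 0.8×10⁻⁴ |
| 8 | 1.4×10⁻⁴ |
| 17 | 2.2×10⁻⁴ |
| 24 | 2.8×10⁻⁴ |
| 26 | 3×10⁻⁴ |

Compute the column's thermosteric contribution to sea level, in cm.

33 cm

Layer 1 at 24 °C → α = 2.8×10⁻⁴ K⁻¹
Layer 2 at 17 °C → α = 2.2×10⁻⁴ K⁻¹
Layer 3 at 8 °C → α = 1.4×10⁻⁴ K⁻¹
Layer 4 at 1.8 °C → α = 0.8×10⁻⁴ K⁻¹
Layer 1: 63 × 0.49 × 2.8×10⁻⁴ = 0.0086436 m
580 × 2.2×10⁻⁴ × 1.5 = 0.19140 m
Layer 3: 700 × 1.4×10⁻⁴ × 0.53 = 0.05194 m
1343–2743 m: 0.68 × 1400 × 0.8×10⁻⁴ = 0.07616 m
Δh = 0.0086436 + 0.19140 + 0.05194 + 0.07616 = 0.3281436 m ≈ 33 cm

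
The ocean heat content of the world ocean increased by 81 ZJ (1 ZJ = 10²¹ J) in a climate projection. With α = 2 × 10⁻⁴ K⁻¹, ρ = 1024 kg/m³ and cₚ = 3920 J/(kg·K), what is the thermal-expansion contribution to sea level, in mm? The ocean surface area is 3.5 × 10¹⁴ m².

Δh = 11.5 mm

Per unit area: Q = 81×10²¹ / (3.5×10¹⁴) ≈ 2.314×10⁸ J/m²
Δh = αQ/(ρcₚ) = 2×10⁻⁴ × 2.314×10⁸ / (1024 × 3920) ≈ 0.011529 m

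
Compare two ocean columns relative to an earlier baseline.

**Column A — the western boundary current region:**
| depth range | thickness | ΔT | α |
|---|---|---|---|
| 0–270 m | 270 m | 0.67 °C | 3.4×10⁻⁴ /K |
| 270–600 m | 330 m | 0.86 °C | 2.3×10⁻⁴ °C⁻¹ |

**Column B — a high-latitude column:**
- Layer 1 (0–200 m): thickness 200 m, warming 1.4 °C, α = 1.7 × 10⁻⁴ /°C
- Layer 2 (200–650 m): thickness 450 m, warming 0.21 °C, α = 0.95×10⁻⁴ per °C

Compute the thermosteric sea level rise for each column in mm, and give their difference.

A 0.67 × 270 × 3.4×10⁻⁴ = 0.061506 m
A Layer 2: 330 × 2.3×10⁻⁴ × 0.86 = 0.065274 m
A total: 0.12678 m
B 1.7×10⁻⁴ × 200 × 1.4 = 0.04760 m
B 0.21 × 450 × 0.95×10⁻⁴ = 0.0089775 m
B total: 0.0565775 m
Difference: 0.12678 − 0.0565775 = 0.0702025 m

A: 127 mm; B: 56.6 mm; difference 70.2 mm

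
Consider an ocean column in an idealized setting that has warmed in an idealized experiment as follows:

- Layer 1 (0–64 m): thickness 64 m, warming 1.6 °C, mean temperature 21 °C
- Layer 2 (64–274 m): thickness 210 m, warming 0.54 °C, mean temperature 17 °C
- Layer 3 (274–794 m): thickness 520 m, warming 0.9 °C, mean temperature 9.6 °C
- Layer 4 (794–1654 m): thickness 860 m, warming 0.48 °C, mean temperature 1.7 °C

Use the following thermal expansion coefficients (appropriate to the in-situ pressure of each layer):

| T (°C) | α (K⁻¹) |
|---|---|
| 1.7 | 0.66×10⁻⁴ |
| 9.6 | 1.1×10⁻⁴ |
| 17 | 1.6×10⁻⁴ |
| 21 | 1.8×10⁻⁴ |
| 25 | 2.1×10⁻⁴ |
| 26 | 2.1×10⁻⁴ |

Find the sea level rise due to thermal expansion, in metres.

Layer 1 at 21 °C → α = 1.8×10⁻⁴ K⁻¹
Layer 2 at 17 °C → α = 1.6×10⁻⁴ K⁻¹
Layer 3 at 9.6 °C → α = 1.1×10⁻⁴ K⁻¹
Layer 4 at 1.7 °C → α = 0.66×10⁻⁴ K⁻¹
0–64 m: 1.8×10⁻⁴ × 64 × 1.6 = 0.018432 m
0.54 × 1.6×10⁻⁴ × 210 = 0.018144 m
274–794 m: 0.9 × 1.1×10⁻⁴ × 520 = 0.05148 m
794–1654 m: 0.48 × 0.66×10⁻⁴ × 860 = 0.0272448 m
Δh = 0.018432 + 0.018144 + 0.05148 + 0.0272448 = 0.1153008 m

Δh = 0.115 m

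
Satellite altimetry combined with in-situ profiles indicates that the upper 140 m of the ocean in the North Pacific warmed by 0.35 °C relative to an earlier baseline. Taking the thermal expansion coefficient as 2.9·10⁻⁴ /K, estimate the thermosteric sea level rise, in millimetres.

Δh ≈ 14 mm

Δh = αΔT·H = 2.9×10⁻⁴ × 0.35 × 140 = 0.01421 m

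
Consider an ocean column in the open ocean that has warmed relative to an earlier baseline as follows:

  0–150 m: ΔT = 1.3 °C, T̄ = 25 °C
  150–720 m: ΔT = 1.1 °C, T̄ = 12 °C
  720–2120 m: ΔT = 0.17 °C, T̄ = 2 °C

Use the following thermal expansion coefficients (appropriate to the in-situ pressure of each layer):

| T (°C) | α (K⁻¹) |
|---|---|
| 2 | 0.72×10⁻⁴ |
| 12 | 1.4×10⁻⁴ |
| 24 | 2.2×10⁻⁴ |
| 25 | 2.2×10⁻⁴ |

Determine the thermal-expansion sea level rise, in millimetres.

Layer 1 at 25 °C → α = 2.2×10⁻⁴ K⁻¹
Layer 2 at 12 °C → α = 1.4×10⁻⁴ K⁻¹
Layer 3 at 2 °C → α = 0.72×10⁻⁴ K⁻¹
2.2×10⁻⁴ × 150 × 1.3 = 0.04290 m
150–720 m: 1.1 × 1.4×10⁻⁴ × 570 = 0.08778 m
Layer 3: 0.72×10⁻⁴ × 0.17 × 1400 = 0.017136 m
Δh = 0.04290 + 0.08778 + 0.017136 = 0.147816 m

148 mm of thermosteric rise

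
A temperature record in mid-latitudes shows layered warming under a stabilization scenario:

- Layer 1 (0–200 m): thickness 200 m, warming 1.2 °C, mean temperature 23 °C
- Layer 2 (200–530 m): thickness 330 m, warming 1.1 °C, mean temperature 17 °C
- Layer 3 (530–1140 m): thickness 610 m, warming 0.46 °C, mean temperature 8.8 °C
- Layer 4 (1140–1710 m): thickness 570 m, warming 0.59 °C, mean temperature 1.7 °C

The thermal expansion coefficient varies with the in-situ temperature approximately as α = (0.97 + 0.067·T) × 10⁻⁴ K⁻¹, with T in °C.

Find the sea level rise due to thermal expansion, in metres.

Layer 1: α = (0.97 + 0.067×23)×10⁻⁴ = 2.511×10⁻⁴ K⁻¹
Layer 2: α = (0.97 + 0.067×17)×10⁻⁴ = 2.109×10⁻⁴ K⁻¹
Layer 3: α = (0.97 + 0.067×8.8)×10⁻⁴ = 1.5596×10⁻⁴ K⁻¹
Layer 4: α = (0.97 + 0.067×1.7)×10⁻⁴ = 1.0839×10⁻⁴ K⁻¹
2.511×10⁻⁴ × 200 × 1.2 = 0.060264 m
200–530 m: 1.1 × 330 × 2.109×10⁻⁴ = 0.0765567 m
610 × 1.5596×10⁻⁴ × 0.46 = 0.043762376 m
1.0839×10⁻⁴ × 570 × 0.59 = 0.036451557 m
Δh = 0.060264 + 0.0765567 + 0.043762376 + 0.036451557 = 0.217034633 m

0.217 m of thermosteric rise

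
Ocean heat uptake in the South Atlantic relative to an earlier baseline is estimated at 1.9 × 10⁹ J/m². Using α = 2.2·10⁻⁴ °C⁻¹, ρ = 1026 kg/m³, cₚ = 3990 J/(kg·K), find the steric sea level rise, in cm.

Δh = 10.2 cm

Δh = αQ/(ρcₚ) = 2.2×10⁻⁴ × 1.9×10⁹ / (1026 × 3990) ≈ 0.10211 m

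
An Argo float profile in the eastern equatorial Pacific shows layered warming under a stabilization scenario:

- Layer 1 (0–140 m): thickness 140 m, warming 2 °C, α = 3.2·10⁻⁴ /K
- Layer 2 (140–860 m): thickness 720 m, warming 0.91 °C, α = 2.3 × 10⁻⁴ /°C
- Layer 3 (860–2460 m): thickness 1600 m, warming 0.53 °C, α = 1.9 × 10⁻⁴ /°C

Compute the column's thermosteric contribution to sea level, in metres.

about 0.40 m

0–140 m: 140 × 2 × 3.2×10⁻⁴ = 0.08960 m
0.91 × 720 × 2.3×10⁻⁴ = 0.150696 m
1.9×10⁻⁴ × 0.53 × 1600 = 0.16112 m
Δh = 0.08960 + 0.150696 + 0.16112 = 0.401416 m ≈ 0.40 m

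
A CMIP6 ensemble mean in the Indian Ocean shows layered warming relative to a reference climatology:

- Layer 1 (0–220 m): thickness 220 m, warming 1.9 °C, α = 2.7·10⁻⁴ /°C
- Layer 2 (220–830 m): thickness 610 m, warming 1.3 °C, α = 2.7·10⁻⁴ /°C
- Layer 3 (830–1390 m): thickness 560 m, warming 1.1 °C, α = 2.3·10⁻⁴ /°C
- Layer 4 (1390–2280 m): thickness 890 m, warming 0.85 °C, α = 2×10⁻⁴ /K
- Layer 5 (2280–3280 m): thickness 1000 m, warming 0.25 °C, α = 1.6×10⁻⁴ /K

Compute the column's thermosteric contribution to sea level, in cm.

Δh = 66.0 cm

0–220 m: 1.9 × 2.7×10⁻⁴ × 220 = 0.11286 m
2.7×10⁻⁴ × 1.3 × 610 = 0.21411 m
830–1390 m: 1.1 × 2.3×10⁻⁴ × 560 = 0.14168 m
890 × 0.85 × 2×10⁻⁴ = 0.15130 m
Layer 5: 1.6×10⁻⁴ × 1000 × 0.25 = 0.04000 m
Δh = 0.11286 + 0.21411 + 0.14168 + 0.15130 + 0.04000 = 0.65995 m ≈ 66.0 cm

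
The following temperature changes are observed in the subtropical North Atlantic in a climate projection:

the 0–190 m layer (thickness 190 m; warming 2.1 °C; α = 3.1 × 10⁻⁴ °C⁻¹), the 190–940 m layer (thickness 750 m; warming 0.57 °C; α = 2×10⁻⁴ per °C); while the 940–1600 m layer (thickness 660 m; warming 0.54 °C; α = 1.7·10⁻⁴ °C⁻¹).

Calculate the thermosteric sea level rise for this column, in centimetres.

Δh = 27.0 cm

Layer 1: 2.1 × 3.1×10⁻⁴ × 190 = 0.12369 m
2×10⁻⁴ × 750 × 0.57 = 0.08550 m
0.54 × 660 × 1.7×10⁻⁴ = 0.060588 m
Δh = 0.12369 + 0.08550 + 0.060588 = 0.269778 m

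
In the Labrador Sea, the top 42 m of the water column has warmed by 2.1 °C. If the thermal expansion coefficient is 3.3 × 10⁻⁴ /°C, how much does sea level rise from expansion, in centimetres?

Δh = αΔT·H = 3.3×10⁻⁴ × 2.1 × 42 = 0.029106 m

about 2.91 cm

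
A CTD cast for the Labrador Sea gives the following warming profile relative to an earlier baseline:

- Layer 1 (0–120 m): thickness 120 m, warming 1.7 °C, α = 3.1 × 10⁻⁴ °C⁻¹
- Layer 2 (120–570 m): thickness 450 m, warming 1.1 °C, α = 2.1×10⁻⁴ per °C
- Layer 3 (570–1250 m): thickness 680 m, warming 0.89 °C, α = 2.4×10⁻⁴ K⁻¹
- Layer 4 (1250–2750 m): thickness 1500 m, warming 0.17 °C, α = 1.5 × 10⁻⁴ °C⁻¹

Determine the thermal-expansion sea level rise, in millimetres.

Layer 1: 120 × 1.7 × 3.1×10⁻⁴ = 0.06324 m
1.1 × 450 × 2.1×10⁻⁴ = 0.10395 m
2.4×10⁻⁴ × 680 × 0.89 = 0.145248 m
Layer 4: 1500 × 1.5×10⁻⁴ × 0.17 = 0.03825 m
Δh = 0.06324 + 0.10395 + 0.145248 + 0.03825 = 0.350688 m

about 351 mm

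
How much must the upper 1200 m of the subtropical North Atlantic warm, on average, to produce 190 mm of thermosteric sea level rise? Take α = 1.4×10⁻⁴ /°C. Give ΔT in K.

ΔT ≈ 1.1 K

ΔT = Δh/(αH) = 0.19 / (1.4×10⁻⁴ × 1200) ≈ 1.131 K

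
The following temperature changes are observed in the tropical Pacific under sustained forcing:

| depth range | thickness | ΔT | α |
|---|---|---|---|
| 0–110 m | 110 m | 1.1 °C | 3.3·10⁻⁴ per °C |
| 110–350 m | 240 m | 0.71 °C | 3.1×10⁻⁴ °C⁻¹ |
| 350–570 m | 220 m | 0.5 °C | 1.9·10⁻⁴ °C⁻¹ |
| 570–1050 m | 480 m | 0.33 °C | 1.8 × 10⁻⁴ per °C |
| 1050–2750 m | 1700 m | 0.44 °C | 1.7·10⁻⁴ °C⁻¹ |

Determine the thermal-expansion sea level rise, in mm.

0–110 m: 110 × 3.3×10⁻⁴ × 1.1 = 0.03993 m
Layer 2: 240 × 0.71 × 3.1×10⁻⁴ = 0.052824 m
0.5 × 1.9×10⁻⁴ × 220 = 0.02090 m
Layer 4: 0.33 × 1.8×10⁻⁴ × 480 = 0.028512 m
1.7×10⁻⁴ × 1700 × 0.44 = 0.12716 m
Δh = 0.03993 + 0.052824 + 0.02090 + 0.028512 + 0.12716 = 0.269326 m ≈ 270 mm

270 mm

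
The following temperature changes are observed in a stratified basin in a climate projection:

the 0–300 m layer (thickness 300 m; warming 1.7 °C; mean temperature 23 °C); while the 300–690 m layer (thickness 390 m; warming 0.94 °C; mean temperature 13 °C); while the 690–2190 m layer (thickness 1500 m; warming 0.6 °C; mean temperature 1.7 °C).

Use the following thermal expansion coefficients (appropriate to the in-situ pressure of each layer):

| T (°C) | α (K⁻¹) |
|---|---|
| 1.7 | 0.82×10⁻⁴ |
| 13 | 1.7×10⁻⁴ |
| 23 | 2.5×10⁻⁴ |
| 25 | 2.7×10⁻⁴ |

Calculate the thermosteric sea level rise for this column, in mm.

264 mm

Layer 1 at 23 °C → α = 2.5×10⁻⁴ K⁻¹
Layer 2 at 13 °C → α = 1.7×10⁻⁴ K⁻¹
Layer 3 at 1.7 °C → α = 0.82×10⁻⁴ K⁻¹
1.7 × 2.5×10⁻⁴ × 300 = 0.12750 m
300–690 m: 1.7×10⁻⁴ × 0.94 × 390 = 0.062322 m
1500 × 0.6 × 0.82×10⁻⁴ = 0.07380 m
Δh = 0.12750 + 0.062322 + 0.07380 = 0.263622 m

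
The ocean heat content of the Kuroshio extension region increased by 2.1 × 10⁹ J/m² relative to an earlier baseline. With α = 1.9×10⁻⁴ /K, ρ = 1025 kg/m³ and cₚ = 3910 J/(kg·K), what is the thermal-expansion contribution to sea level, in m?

0.10 m

Δh = αQ/(ρcₚ) = 1.9×10⁻⁴ × 2.1×10⁹ / (1025 × 3910) ≈ 0.099557 m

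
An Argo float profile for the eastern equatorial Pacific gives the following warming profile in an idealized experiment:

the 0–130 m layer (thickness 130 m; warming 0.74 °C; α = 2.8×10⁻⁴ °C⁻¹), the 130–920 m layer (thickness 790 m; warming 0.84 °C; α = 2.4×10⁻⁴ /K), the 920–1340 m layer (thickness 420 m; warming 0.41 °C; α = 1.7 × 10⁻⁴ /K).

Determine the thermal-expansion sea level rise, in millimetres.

0–130 m: 2.8×10⁻⁴ × 130 × 0.74 = 0.026936 m
130–920 m: 0.84 × 2.4×10⁻⁴ × 790 = 0.159264 m
420 × 1.7×10⁻⁴ × 0.41 = 0.029274 m
Δh = 0.026936 + 0.159264 + 0.029274 = 0.215474 m

215 mm of thermosteric rise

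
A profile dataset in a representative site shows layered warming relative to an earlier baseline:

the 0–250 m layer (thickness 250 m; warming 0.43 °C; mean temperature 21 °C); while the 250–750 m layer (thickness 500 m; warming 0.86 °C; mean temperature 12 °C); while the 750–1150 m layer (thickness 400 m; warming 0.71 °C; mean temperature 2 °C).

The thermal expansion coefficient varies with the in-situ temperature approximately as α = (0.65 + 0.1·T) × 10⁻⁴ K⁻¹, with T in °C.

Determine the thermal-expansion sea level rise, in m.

Layer 1: α = (0.65 + 0.1×21)×10⁻⁴ = 2.75×10⁻⁴ K⁻¹
Layer 2: α = (0.65 + 0.1×12)×10⁻⁴ = 1.85×10⁻⁴ K⁻¹
Layer 3: α = (0.65 + 0.1×2)×10⁻⁴ = 0.85×10⁻⁴ K⁻¹
0.43 × 2.75×10⁻⁴ × 250 = 0.0295625 m
Layer 2: 500 × 1.85×10⁻⁴ × 0.86 = 0.07955 m
0.71 × 400 × 0.85×10⁻⁴ = 0.02414 m
Δh = 0.0295625 + 0.07955 + 0.02414 = 0.1332525 m

Δh ≈ 0.13 m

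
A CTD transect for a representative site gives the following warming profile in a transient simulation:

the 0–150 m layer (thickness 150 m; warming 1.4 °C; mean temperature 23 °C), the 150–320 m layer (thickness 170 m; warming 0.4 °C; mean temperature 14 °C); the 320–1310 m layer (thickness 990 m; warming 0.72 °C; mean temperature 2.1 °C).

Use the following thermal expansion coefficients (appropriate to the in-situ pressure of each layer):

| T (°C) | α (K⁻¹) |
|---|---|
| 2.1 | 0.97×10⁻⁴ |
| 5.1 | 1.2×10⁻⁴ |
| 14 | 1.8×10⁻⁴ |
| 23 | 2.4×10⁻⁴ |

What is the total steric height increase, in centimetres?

13 cm of thermosteric rise

Layer 1 at 23 °C → α = 2.4×10⁻⁴ K⁻¹
Layer 2 at 14 °C → α = 1.8×10⁻⁴ K⁻¹
Layer 3 at 2.1 °C → α = 0.97×10⁻⁴ K⁻¹
2.4×10⁻⁴ × 150 × 1.4 = 0.05040 m
Layer 2: 170 × 0.4 × 1.8×10⁻⁴ = 0.01224 m
Layer 3: 990 × 0.97×10⁻⁴ × 0.72 = 0.0691416 m
Δh = 0.05040 + 0.01224 + 0.0691416 = 0.1317816 m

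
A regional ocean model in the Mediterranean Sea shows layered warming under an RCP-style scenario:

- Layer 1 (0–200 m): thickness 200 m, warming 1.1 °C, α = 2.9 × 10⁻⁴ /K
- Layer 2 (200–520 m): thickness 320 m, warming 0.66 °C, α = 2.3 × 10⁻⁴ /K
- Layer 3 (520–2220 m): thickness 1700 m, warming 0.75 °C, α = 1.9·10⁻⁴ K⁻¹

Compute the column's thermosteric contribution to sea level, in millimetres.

2.9×10⁻⁴ × 200 × 1.1 = 0.06380 m
0.66 × 2.3×10⁻⁴ × 320 = 0.048576 m
Layer 3: 0.75 × 1.9×10⁻⁴ × 1700 = 0.24225 m
Δh = 0.06380 + 0.048576 + 0.24225 = 0.354626 m

about 355 mm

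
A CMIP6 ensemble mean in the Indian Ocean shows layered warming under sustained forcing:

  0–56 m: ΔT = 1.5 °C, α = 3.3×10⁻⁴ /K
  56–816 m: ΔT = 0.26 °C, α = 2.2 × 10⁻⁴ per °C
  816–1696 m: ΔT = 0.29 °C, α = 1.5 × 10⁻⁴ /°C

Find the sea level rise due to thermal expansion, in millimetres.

0–56 m: 3.3×10⁻⁴ × 56 × 1.5 = 0.02772 m
56–816 m: 2.2×10⁻⁴ × 760 × 0.26 = 0.043472 m
1.5×10⁻⁴ × 880 × 0.29 = 0.03828 m
Δh = 0.02772 + 0.043472 + 0.03828 = 0.109472 m

109 mm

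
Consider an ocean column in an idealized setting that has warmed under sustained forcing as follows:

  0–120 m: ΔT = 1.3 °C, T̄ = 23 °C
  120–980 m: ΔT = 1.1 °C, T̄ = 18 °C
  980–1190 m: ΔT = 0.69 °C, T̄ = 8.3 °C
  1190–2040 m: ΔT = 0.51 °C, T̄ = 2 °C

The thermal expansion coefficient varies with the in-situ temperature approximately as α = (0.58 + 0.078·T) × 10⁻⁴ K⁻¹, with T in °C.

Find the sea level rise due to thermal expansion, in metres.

Layer 1: α = (0.58 + 0.078×23)×10⁻⁴ = 2.374×10⁻⁴ K⁻¹
Layer 2: α = (0.58 + 0.078×18)×10⁻⁴ = 1.984×10⁻⁴ K⁻¹
Layer 3: α = (0.58 + 0.078×8.3)×10⁻⁴ = 1.2274×10⁻⁴ K⁻¹
Layer 4: α = (0.58 + 0.078×2)×10⁻⁴ = 0.736×10⁻⁴ K⁻¹
0–120 m: 2.374×10⁻⁴ × 120 × 1.3 = 0.0370344 m
Layer 2: 1.1 × 1.984×10⁻⁴ × 860 = 0.1876864 m
980–1190 m: 1.2274×10⁻⁴ × 0.69 × 210 = 0.017785026 m
Layer 4: 850 × 0.51 × 0.736×10⁻⁴ = 0.0319056 m
Δh = 0.0370344 + 0.1876864 + 0.017785026 + 0.0319056 = 0.274411426 m

Δh = 0.274 m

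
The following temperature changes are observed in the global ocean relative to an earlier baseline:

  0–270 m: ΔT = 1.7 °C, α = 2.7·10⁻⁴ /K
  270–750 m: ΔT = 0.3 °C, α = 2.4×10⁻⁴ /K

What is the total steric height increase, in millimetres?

160 mm

2.7×10⁻⁴ × 270 × 1.7 = 0.12393 m
Layer 2: 0.3 × 480 × 2.4×10⁻⁴ = 0.03456 m
Δh = 0.12393 + 0.03456 = 0.15849 m ≈ 160 mm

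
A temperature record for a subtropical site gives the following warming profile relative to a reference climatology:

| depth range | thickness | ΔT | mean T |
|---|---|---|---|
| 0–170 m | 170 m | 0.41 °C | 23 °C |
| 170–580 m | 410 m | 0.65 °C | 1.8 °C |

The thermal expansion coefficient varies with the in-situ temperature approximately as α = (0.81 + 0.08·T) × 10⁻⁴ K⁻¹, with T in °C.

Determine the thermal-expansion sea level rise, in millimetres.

43.9 mm

Layer 1: α = (0.81 + 0.08×23)×10⁻⁴ = 2.65×10⁻⁴ K⁻¹
Layer 2: α = (0.81 + 0.08×1.8)×10⁻⁴ = 0.954×10⁻⁴ K⁻¹
Layer 1: 170 × 2.65×10⁻⁴ × 0.41 = 0.0184705 m
170–580 m: 410 × 0.954×10⁻⁴ × 0.65 = 0.0254241 m
Δh = 0.0184705 + 0.0254241 = 0.0438946 m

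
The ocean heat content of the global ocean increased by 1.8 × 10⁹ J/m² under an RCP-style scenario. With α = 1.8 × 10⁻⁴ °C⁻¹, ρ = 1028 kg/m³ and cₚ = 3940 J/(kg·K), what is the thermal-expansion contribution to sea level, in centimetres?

about 8.0 cm

Δh = αQ/(ρcₚ) = 1.8×10⁻⁴ × 1.8×10⁹ / (1028 × 3940) ≈ 0.079994 m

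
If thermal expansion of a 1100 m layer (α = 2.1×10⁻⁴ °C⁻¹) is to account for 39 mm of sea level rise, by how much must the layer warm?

ΔT = Δh/(αH) = 0.039 / (2.1×10⁻⁴ × 1100) ≈ 0.1688 K

ΔT ≈ 0.169 K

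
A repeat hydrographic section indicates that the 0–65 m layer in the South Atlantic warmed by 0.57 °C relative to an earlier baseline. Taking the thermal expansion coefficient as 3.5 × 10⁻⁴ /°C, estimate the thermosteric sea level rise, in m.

Δh = 0.0130 m

Δh = αΔT·H = 3.5×10⁻⁴ × 0.57 × 65 = 0.0129675 m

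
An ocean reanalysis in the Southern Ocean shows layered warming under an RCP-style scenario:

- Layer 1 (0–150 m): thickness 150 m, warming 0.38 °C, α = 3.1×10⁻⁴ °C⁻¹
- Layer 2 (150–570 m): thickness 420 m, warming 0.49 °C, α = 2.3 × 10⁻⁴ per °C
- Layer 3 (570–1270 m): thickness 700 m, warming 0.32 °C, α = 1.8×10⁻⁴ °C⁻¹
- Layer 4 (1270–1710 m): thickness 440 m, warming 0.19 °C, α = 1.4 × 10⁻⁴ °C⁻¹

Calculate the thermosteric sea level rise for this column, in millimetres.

150 × 3.1×10⁻⁴ × 0.38 = 0.01767 m
Layer 2: 0.49 × 420 × 2.3×10⁻⁴ = 0.047334 m
570–1270 m: 1.8×10⁻⁴ × 700 × 0.32 = 0.04032 m
1270–1710 m: 440 × 1.4×10⁻⁴ × 0.19 = 0.011704 m
Δh = 0.01767 + 0.047334 + 0.04032 + 0.011704 = 0.117028 m

120 mm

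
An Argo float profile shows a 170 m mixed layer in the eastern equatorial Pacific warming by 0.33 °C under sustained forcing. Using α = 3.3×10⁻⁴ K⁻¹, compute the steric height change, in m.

0.0185 m of thermosteric rise

Δh = αΔT·H = 3.3×10⁻⁴ × 0.33 × 170 = 0.018513 m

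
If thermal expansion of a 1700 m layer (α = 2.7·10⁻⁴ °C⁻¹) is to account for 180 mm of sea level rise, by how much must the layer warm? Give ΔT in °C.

0.392 °C

ΔT = Δh/(αH) = 0.18 / (2.7×10⁻⁴ × 1700) ≈ 0.3922 °C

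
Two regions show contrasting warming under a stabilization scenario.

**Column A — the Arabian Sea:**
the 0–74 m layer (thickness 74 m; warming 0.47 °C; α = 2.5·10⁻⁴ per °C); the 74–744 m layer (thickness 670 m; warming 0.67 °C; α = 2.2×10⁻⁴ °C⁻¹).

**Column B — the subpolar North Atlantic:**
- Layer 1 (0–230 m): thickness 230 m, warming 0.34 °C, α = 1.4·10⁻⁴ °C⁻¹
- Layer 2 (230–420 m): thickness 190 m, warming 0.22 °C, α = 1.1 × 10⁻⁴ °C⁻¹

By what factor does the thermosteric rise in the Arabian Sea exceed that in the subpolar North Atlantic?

≈ 6.91×

A Layer 1: 2.5×10⁻⁴ × 74 × 0.47 = 0.008695 m
A Layer 2: 0.67 × 670 × 2.2×10⁻⁴ = 0.098758 m
A total: 0.107453 m
B 0.34 × 230 × 1.4×10⁻⁴ = 0.010948 m
B 230–420 m: 190 × 0.22 × 1.1×10⁻⁴ = 0.004598 m
B total: 0.015546 m
Ratio: 0.107453 / 0.015546 ≈ 6.912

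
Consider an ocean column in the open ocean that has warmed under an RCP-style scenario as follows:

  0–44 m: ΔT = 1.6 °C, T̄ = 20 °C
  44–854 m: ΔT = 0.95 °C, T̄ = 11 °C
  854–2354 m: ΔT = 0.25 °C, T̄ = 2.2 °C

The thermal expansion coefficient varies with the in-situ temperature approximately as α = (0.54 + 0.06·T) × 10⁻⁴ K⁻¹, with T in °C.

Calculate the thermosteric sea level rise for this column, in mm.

Layer 1: α = (0.54 + 0.06×20)×10⁻⁴ = 1.74×10⁻⁴ K⁻¹
Layer 2: α = (0.54 + 0.06×11)×10⁻⁴ = 1.2×10⁻⁴ K⁻¹
Layer 3: α = (0.54 + 0.06×2.2)×10⁻⁴ = 0.672×10⁻⁴ K⁻¹
1.74×10⁻⁴ × 1.6 × 44 = 0.0122496 m
44–854 m: 1.2×10⁻⁴ × 0.95 × 810 = 0.09234 m
854–2354 m: 1500 × 0.25 × 0.672×10⁻⁴ = 0.02520 m
Δh = 0.0122496 + 0.09234 + 0.02520 = 0.1297896 m

130 mm of thermosteric rise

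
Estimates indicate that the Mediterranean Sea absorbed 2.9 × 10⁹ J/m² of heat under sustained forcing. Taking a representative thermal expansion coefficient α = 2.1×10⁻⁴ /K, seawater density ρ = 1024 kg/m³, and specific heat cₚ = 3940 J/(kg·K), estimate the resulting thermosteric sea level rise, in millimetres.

150 mm of thermosteric rise

Δh = αQ/(ρcₚ) = 2.1×10⁻⁴ × 2.9×10⁹ / (1024 × 3940) ≈ 0.15095 m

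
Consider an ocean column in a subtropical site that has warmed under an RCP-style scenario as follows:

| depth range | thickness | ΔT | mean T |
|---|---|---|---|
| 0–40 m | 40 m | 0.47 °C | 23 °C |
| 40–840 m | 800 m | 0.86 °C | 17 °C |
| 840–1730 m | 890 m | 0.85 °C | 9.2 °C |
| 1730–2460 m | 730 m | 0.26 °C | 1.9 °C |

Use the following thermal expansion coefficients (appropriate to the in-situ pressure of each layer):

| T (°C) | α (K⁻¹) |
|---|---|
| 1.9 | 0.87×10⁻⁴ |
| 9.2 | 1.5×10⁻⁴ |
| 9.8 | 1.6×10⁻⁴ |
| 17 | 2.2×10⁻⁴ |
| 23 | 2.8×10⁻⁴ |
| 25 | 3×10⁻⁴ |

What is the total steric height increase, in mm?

about 287 mm

Layer 1 at 23 °C → α = 2.8×10⁻⁴ K⁻¹
Layer 2 at 17 °C → α = 2.2×10⁻⁴ K⁻¹
Layer 3 at 9.2 °C → α = 1.5×10⁻⁴ K⁻¹
Layer 4 at 1.9 °C → α = 0.87×10⁻⁴ K⁻¹
40 × 2.8×10⁻⁴ × 0.47 = 0.005264 m
800 × 0.86 × 2.2×10⁻⁴ = 0.15136 m
840–1730 m: 1.5×10⁻⁴ × 890 × 0.85 = 0.113475 m
1730–2460 m: 0.87×10⁻⁴ × 730 × 0.26 = 0.0165126 m
Δh = 0.005264 + 0.15136 + 0.113475 + 0.0165126 = 0.2866116 m ≈ 287 mm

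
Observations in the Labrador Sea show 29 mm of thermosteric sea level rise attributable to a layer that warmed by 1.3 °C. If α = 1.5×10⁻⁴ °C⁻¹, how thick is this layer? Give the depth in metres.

H ≈ 149 m

H = Δh/(αΔT) = 0.029 / (1.5×10⁻⁴ × 1.3) ≈ 148.7 m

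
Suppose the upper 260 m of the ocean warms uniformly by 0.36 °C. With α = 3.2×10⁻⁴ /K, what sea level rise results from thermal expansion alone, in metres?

Δh = αΔT·H = 3.2×10⁻⁴ × 0.36 × 260 = 0.029952 m

about 0.0300 m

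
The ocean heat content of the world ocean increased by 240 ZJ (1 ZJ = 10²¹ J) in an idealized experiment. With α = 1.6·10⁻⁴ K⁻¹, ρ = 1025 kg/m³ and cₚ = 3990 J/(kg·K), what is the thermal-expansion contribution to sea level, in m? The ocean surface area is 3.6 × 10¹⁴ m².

0.0261 m of thermosteric rise

Per unit area: Q = 240×10²¹ / (3.6×10¹⁴) ≈ 6.667×10⁸ J/m²
Δh = αQ/(ρcₚ) = 1.6×10⁻⁴ × 6.667×10⁸ / (1025 × 3990) ≈ 0.026083 m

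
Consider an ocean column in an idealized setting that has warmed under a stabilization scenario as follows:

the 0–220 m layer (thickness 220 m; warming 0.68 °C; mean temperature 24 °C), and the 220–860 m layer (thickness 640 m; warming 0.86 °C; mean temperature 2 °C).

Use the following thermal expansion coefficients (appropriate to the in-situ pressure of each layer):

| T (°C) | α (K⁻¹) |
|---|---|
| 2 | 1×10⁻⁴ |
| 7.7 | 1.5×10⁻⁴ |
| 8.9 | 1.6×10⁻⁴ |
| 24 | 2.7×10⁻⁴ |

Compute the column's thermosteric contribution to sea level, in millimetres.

95 mm of thermosteric rise

Layer 1 at 24 °C → α = 2.7×10⁻⁴ K⁻¹
Layer 2 at 2 °C → α = 1×10⁻⁴ K⁻¹
Layer 1: 0.68 × 220 × 2.7×10⁻⁴ = 0.040392 m
Layer 2: 0.86 × 640 × 1×10⁻⁴ = 0.05504 m
Δh = 0.040392 + 0.05504 = 0.095432 m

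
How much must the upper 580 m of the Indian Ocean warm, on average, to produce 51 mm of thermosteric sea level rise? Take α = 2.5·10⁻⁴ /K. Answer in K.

ΔT = Δh/(αH) = 0.051 / (2.5×10⁻⁴ × 580) ≈ 0.3517 K

about 0.352 K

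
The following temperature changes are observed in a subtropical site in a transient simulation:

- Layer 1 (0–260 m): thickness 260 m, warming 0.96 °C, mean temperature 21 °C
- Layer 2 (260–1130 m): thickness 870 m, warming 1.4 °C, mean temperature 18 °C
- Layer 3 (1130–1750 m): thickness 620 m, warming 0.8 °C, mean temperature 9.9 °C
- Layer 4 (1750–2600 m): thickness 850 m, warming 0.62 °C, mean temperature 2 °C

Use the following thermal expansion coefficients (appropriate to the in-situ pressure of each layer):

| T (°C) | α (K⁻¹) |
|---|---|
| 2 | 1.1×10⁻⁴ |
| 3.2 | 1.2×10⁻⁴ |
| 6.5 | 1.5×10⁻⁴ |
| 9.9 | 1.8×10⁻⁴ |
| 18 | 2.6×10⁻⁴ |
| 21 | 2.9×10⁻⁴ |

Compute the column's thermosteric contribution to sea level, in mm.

about 536 mm

Layer 1 at 21 °C → α = 2.9×10⁻⁴ K⁻¹
Layer 2 at 18 °C → α = 2.6×10⁻⁴ K⁻¹
Layer 3 at 9.9 °C → α = 1.8×10⁻⁴ K⁻¹
Layer 4 at 2 °C → α = 1.1×10⁻⁴ K⁻¹
260 × 2.9×10⁻⁴ × 0.96 = 0.072384 m
1.4 × 2.6×10⁻⁴ × 870 = 0.31668 m
Layer 3: 0.8 × 1.8×10⁻⁴ × 620 = 0.08928 m
1.1×10⁻⁴ × 850 × 0.62 = 0.05797 m
Δh = 0.072384 + 0.31668 + 0.08928 + 0.05797 = 0.536314 m ≈ 536 mm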